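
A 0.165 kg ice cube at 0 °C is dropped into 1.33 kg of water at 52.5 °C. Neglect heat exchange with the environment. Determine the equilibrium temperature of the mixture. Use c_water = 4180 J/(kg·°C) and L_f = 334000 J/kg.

Net heat exchanged in the isolated system is zero:
latent heat to melt: 0.165·334000 = 55110
  warm the meltwater: 689.7 T
  water: 5559.4(T − 52.5)
6249.1 T = 291868 − 55110 = 236758
T ≈ 37.89 °C. Since T > 0 °C, the all-ice-melts assumption holds.

T_f ≈ 37.9 °C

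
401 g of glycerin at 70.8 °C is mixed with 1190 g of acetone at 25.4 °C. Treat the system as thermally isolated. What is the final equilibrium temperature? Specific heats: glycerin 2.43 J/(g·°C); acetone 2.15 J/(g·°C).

|Q_glycerin| = |Q_acetone|:
401×2.43×(70.8 − T) = 1190×2.15×(T − 25.4)
974.43(70.8 − T) = 2558.5(T − 25.4)
3532.9 T = 133976  ⇒  T ≈ 37.92 °C

T_f ≈ 37.9 °C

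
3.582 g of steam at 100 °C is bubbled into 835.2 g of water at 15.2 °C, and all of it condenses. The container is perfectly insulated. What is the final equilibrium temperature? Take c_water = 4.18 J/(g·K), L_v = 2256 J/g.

Energy balance with sensible and latent terms:
latent heat released on condensation: 3.582×2256 = 8081; condensate cools 100→T: 3.582×4.18×(T − 100) = 14.97(T − 100); original water: 3491.1(T − 15.2)
3506.1 T = 8081 + 1497.3 + 53065 = 62644
T ≈ 17.87 °C (< 100 °C, so full condensation is consistent).

T_f ≈ 17.9 °C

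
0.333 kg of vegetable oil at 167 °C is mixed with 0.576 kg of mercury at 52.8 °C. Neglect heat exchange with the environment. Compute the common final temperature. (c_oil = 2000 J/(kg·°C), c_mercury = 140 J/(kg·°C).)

T_f ≈ 154.7 °C

|Q_oil| = |Q_mercury|:
0.333*2000*(167 − T) = 0.576*140*(T − 52.8)
666(167 − T) = 80.64(T − 52.8)
746.64 T = 115480  ⇒  T ≈ 154.67 °C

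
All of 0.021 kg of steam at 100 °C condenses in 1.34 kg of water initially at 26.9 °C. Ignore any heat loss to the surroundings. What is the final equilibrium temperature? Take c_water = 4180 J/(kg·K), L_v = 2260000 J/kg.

T_f ≈ 36.4 °C

Setting the total heat transfer to zero:
condense steam: −0.021×2260000 = −47460
  condensate cools 100→T: 0.021×4180×(T − 100) = 87.78(T − 100)
  water warms: 1.34×4180×(T − 26.9) = 5601.2(T − 26.9)
5689 T = 47460 + 8778 + 150672 = 206910
T ≈ 36.37 °C — below 100 °C, confirming all the steam condensed.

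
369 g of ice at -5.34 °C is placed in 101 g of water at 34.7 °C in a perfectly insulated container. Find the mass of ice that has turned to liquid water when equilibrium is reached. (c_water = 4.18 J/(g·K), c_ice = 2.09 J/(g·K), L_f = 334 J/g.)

m_melted ≈ 31.5 g

Heat available from the water dropping to 0 °C: 101×4.18×34.7 = 14650 J.
Of that, 369×2.09×5.34 = 4118.3 J goes to bring the ice to 0 °C, leaving 10531 J.
Fully melting the ice requires m_ice L_f = 369×334 = 123246 J.
That's not enough to melt it all — equilibrium is at 0 °C with ice remaining.
Mass melted = 10531/334 ≈ 31.53 g.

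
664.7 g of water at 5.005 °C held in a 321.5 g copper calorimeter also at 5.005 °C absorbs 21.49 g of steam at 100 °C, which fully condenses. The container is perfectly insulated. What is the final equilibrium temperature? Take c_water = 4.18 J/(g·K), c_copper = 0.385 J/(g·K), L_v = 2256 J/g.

T_f ≈ 24.1 °C

Taking heat into each body as positive, Σ m c ΔT = 0:
latent heat released on condensation: 21.49·2256 = 48481; condensate cools 100→T: 21.49·4.18·(T − 100) = 89.83(T − 100); original water: 2778.4(T − 5.005); copper cup: 321.5·0.385·(T − 5.005) = 123.78(T − 5.005)
2992.1 T = 48481 + 8982.8 + 14526 = 71990
T ≈ 24.06 °C, under the boiling point, so the assumption holds.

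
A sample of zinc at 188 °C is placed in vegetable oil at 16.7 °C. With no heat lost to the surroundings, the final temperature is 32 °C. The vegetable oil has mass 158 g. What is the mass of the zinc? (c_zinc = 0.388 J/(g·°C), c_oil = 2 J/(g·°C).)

m ≈ 79.9 g

Heat lost by the zinc = heat gained by the oil:
m·0.388·(188 − 32) = 158·2·(32 − 16.7)
60.53 m = 4834.8  ⇒  m ≈ 79.88 g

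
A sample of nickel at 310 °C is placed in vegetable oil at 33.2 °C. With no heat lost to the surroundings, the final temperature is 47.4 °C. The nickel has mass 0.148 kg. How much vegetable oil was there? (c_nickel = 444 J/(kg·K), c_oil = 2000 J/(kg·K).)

Heat lost by the nickel = heat gained by the oil:
0.148×444×(310 − 47.4) = m×2000×(47.4 − 33.2)
28400 m = 17256  ⇒  m ≈ 0.6076 kg

m ≈ 0.608 kg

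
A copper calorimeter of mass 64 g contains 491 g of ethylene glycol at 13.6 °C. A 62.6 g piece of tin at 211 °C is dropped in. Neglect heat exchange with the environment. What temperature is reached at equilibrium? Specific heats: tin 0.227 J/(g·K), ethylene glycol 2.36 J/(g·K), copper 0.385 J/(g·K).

T_f ≈ 15.9 °C

Heat gained plus heat lost sum to zero:
62.6×0.227×(T − 211) + 491×2.36×(T − 13.6) + 64×0.385×(T − 13.6) = 0
14.21(T − 211) + 1158.8(T − 13.6) + 24.64(T − 13.6) = 0
(14.21 + 1158.8 + 24.64) T = 14.21×211 + 1158.8×13.6 + 24.64×13.6
T = 19093/1197.6 ≈ 15.94 °C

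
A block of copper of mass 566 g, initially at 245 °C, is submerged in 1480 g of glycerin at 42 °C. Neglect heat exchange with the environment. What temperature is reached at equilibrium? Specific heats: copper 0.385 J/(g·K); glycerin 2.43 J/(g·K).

T_f ≈ 53.6 °C

Heat lost by the copper equals heat gained by the glycerin:
566×0.385×(245 − T) = 1480×2.43×(T − 42)
217.91(245 − T) = 3596.4(T − 42)
3814.3 T = 204437  ⇒  T ≈ 53.60 °C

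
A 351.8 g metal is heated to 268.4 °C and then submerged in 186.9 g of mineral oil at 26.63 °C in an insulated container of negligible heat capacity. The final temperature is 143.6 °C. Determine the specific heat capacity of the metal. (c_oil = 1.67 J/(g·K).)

c ≈ 0.832 J/(g·K)

Net heat exchanged in the isolated system is zero:
351.8·c·(143.6 − 268.4) + 186.9·1.67·(143.6 − 26.63) = 0
-43905 c = -36509
c = -36509/-43905 ≈ 0.8316 J/(g·K)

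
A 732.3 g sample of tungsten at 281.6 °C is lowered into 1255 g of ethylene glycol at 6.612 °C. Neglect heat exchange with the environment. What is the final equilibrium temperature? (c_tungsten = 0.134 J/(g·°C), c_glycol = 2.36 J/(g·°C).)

T_f ≈ 15.4 °C

Heat lost by the tungsten equals heat gained by the glycol:
732.3*0.134*(281.6 − T) = 1255*2.36*(T − 6.612)
98.13(281.6 − T) = 2961.8(T − 6.612)
3059.9 T = 47216  ⇒  T ≈ 15.43 °C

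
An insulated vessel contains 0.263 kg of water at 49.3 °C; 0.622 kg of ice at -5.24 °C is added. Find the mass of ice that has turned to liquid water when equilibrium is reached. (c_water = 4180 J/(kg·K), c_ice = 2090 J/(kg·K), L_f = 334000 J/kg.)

Heat available from the water dropping to 0 °C: 0.263×4180×49.3 = 54197 J.
Warming the ice to 0 °C takes 0.622×2090×5.24 = 6811.9 J, leaving 47386 J for melting.
Melting all 0.622 kg of ice would need 0.622×334000 = 207748 J.
47386 J < 207748 J, so only part of the ice melts and the system sits at 0 °C.
m_melt = 47386 / L_f = 0.1419 kg.

m_melted ≈ 0.142 kg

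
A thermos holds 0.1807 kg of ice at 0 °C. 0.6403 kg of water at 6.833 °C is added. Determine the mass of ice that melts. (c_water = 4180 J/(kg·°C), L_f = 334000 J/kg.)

m_melted ≈ 0.0548 kg

Heat available from the water dropping to 0 °C: 0.6403·4180·6.833 = 18288 J.
Fully melting the ice requires m_ice L_f = 0.1807·334000 = 60354 J.
18288 J < 60354 J, so only part of the ice melts and the system sits at 0 °C.
m_melted·334000 = 18288  ⇒  m_melted ≈ 0.05476 kg.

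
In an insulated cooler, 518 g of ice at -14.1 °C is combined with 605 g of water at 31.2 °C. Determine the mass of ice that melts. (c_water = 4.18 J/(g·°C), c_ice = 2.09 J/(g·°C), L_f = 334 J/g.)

Heat available from the water dropping to 0 °C: 605×4.18×31.2 = 78902 J.
Warming the ice to 0 °C takes 518×2.09×14.1 = 15265 J, leaving 63637 J for melting.
Fully melting the ice requires m_ice L_f = 518×334 = 173012 J.
63637 J < 173012 J, so only part of the ice melts and the system sits at 0 °C.
m_melt = 63637 / L_f = 190.5 g.

m_melted ≈ 191 g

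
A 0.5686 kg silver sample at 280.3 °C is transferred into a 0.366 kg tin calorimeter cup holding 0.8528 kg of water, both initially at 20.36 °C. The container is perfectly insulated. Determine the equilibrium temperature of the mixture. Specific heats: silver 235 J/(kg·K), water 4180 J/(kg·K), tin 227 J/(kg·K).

T_f is the heat-capacity-weighted average of the initial temperatures:
T_f = (133.62·280.3 + 3564.7·20.36 + 83.08·20.36) / (133.62 + 3564.7 + 83.08)
    = 111723 / 3781.4 ≈ 29.55 °C

T_f ≈ 29.5 °C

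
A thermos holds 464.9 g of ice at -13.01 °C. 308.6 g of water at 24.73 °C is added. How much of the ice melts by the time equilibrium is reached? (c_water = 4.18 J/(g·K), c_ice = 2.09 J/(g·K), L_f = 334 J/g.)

Water can give up m c ΔT = 308.6×4.18×24.73 = 31900 J before reaching 0 °C.
Warming the ice to 0 °C takes 464.9×2.09×13.01 = 12641 J, leaving 19259 J for melting.
Melting all 464.9 g of ice would need 464.9×334 = 155277 J.
That's not enough to melt it all — equilibrium is at 0 °C with ice remaining.
m_melted×334 = 19259  ⇒  m_melted ≈ 57.66 g.

m_melted ≈ 57.7 g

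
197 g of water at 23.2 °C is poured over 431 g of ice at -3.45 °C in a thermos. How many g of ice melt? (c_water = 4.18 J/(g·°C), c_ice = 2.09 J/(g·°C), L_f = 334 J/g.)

m_melted ≈ 47.9 g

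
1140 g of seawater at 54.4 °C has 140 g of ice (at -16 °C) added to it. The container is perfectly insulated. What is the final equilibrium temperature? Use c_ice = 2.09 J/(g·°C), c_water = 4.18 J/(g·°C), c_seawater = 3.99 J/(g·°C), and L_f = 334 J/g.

T_f ≈ 38.2 °C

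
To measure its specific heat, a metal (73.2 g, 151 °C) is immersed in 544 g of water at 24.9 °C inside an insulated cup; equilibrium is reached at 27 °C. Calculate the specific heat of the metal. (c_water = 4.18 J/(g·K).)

Setting the total heat transfer to zero:
73.2·c·(27 − 151) + 544·4.18·(27 − 24.9) = 0
-9076.8 c = -4775.2
c = -4775.2/-9076.8 ≈ 0.5261 J/(g·K)

c ≈ 0.526 J/(g·K)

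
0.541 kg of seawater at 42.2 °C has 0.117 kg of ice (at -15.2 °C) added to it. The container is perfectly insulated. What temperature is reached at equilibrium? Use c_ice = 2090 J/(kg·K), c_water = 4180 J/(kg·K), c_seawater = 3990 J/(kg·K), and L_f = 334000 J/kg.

Conservation of energy gives ΣQ = 0:
ice -15.2→0 °C: 0.117×2090×15.2 = 3716.9; melt ice: 0.117×334000 = 39078; warm the meltwater: 489.06 T; seawater cools: 0.541×3990×(T − 42.2) = 2158.6(T − 42.2)
2647.7 T = 91092 − 42795 = 48298
T ≈ 18.24 °C — above 0 °C, consistent with complete melting.

T_f ≈ 18.2 °C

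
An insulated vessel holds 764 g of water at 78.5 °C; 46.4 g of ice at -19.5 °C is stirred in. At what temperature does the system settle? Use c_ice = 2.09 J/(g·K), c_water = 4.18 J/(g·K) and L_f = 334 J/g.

Conservation of energy gives ΣQ = 0:
ice -19.5→0 °C: 46.4×2.09×19.5 = 1891
  melt ice: 46.4×334 = 15498
  meltwater 0→T: 46.4×4.18×T = 193.95 T
  water cools: 764×4.18×(T − 78.5) = 3193.5(T − 78.5)
3387.5 T = 250691 − 17389 = 233303
T ≈ 68.87 °C (positive, so assuming full melt was valid).

T_f ≈ 68.9 °C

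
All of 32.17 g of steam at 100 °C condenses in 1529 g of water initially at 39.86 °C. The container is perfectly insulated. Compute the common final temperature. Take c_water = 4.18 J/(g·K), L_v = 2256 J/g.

T_f ≈ 52.2 °C

Energy conservation, ΣQ = 0:
condense steam: −32.17×2256 = −72576; condensate cools 100→T: 32.17×4.18×(T − 100) = 134.47(T − 100); water warms: 1529×4.18×(T − 39.86) = 6391.2(T − 39.86)
6525.7 T = 72576 + 13447 + 254754 = 340777
T ≈ 52.22 °C — below 100 °C, confirming all the steam condensed.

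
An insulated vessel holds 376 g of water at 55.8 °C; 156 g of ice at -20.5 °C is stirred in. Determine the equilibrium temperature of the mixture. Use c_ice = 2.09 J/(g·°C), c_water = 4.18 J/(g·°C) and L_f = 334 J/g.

T_f ≈ 13.0 °C

Conservation of energy gives ΣQ = 0:
ice -20.5→0 °C: 156×2.09×20.5 = 6683.8
  melt ice: 156×334 = 52104
  meltwater 0→T: 156×4.18×T = 652.08 T
  water: 1571.7(T − 55.8)
2223.8 T = 87700 − 58788 = 28912
T ≈ 13.00 °C. Since T > 0 °C, the all-ice-melts assumption holds.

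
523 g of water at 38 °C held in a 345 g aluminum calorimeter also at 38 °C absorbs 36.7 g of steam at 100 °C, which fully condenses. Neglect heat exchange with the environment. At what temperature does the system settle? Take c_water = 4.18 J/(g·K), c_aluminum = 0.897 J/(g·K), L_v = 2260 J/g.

T_f ≈ 72.9 °C

Energy balance with sensible and latent terms:
condense steam: −36.7×2260 = −82942
  condensed water 100 °C→T: 153.41(T − 100)
  water warms: 523×4.18×(T − 38) = 2186.1(T − 38)
  cup: 309.47(T − 38)
2649 T = 82942 + 15341 + 94833 = 193116
T ≈ 72.90 °C, under the boiling point, so the assumption holds.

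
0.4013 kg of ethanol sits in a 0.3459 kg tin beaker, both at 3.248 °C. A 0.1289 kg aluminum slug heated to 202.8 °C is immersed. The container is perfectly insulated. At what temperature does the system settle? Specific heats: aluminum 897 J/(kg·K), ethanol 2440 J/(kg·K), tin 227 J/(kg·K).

T_f ≈ 22.9 °C

Conservation of energy gives ΣQ = 0:
0.1289×897×(T − 202.8) + 0.4013×2440×(T − 3.248) + 0.3459×227×(T − 3.248) = 0
115.62(T − 202.8) + 979.17(T − 3.248) + 78.52(T − 3.248) = 0
(115.62 + 979.17 + 78.52) T = 115.62×202.8 + 979.17×3.248 + 78.52×3.248
T = 26884 / 1173.3 = 22.9 °C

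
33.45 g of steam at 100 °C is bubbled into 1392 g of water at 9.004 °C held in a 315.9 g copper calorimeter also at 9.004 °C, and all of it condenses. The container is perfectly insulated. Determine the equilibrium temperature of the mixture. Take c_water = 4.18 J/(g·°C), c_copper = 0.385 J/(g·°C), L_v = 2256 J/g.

T_f ≈ 23.5 °C

Let T be the final temperature. ΣQ_i = 0:
steam→water at 100 °C releases m L_v = 33.45×2256 = 75463; condensed water 100 °C→T: 139.82(T − 100); original water: 5818.6(T − 9.004); cup: 121.62(T − 9.004)
6080 T = 75463 + 13982 + 53485 = 142931
T ≈ 23.51 °C, under the boiling point, so the assumption holds.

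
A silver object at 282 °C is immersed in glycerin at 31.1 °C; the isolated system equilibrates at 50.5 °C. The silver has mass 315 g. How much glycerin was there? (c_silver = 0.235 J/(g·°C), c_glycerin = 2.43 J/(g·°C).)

m ≈ 364 g

|Q_silver| = |Q_glycerin|:
315·0.235·(282 − 50.5) = m·2.43·(50.5 − 31.1)
47.14 m = 17137  ⇒  m ≈ 363.5 g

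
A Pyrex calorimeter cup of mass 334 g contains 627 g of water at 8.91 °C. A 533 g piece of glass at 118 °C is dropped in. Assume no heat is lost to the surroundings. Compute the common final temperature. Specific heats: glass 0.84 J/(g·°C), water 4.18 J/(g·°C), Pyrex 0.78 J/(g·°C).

T_f ≈ 23.6 °C

Net heat exchanged in the isolated system is zero:
533*0.84*(T − 118) + 627*4.18*(T − 8.91) + 334*0.78*(T − 8.91) = 0
447.72(T − 118) + 2620.9(T − 8.91) + 260.52(T − 8.91) = 0
(447.72 + 2620.9 + 260.52) T = 447.72*118 + 2620.9*8.91 + 260.52*8.91
T = 78504 / 3329.1 = 23.6 °C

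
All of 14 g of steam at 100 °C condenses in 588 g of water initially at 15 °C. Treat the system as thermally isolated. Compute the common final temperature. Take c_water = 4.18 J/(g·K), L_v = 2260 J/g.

Setting the total heat transfer to zero:
steam→water at 100 °C releases m L_v = 14×2260 = 31640; condensed water 100 °C→T: 58.52(T − 100); water warms: 588×4.18×(T − 15) = 2457.8(T − 15)
2516.4 T = 31640 + 5852 + 36868 = 74360
T ≈ 29.55 °C, under the boiling point, so the assumption holds.

T_f ≈ 29.6 °C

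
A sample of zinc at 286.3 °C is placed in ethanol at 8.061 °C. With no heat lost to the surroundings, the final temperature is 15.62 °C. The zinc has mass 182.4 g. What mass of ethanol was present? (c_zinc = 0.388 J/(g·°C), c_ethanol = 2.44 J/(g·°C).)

|Q_zinc| = |Q_ethanol|:
182.4×0.388×(286.3 − 15.62) = m×2.44×(15.62 − 8.061)
18.44 m = 19156  ⇒  m ≈ 1039 g

m ≈ 1040 g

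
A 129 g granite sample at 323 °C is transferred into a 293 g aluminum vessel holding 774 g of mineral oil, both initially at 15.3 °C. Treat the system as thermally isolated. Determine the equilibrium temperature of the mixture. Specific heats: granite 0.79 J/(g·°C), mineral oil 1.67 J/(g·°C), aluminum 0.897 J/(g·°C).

T_f ≈ 34.2 °C

Heat gained plus heat lost sum to zero:
129×0.79×(T − 323) + 774×1.67×(T − 15.3) + 293×0.897×(T − 15.3) = 0
1657.3 T = 56715
T = 56715/1657.3 ≈ 34.22 °C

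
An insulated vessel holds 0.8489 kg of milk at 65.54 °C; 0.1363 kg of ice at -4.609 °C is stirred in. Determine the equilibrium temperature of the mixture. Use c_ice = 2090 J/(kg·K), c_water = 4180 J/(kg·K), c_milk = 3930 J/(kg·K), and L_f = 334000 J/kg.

T_f ≈ 44.0 °C

Taking heat into each body as positive, Σ m c ΔT = 0:
ice -4.609→0 °C: 0.1363·2090·4.609 = 1313
  latent heat to melt: 0.1363·334000 = 45524
  meltwater 0→T: 0.1363·4180·T = 569.73 T
  milk: 3336.2(T − 65.54)
3905.9 T = 218653 − 46837 = 171816
T ≈ 43.99 °C. Since T > 0 °C, the all-ice-melts assumption holds.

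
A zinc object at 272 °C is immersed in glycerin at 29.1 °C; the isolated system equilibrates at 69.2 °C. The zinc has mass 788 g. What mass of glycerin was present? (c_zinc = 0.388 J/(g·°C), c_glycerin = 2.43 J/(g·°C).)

m ≈ 636 g

Let T be the final temperature. ΣQ_i = 0:
788·0.388·(69.2 − 272) + m·2.43·(69.2 − 29.1) = 0
97.44 m = 62005
m = 62005/97.44 ≈ 636.3 g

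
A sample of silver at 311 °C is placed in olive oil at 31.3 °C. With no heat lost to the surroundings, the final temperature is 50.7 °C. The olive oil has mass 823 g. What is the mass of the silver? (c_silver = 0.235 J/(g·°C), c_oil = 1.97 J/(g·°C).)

m ≈ 514 g

Energy conservation, ΣQ = 0:
m×0.235×(50.7 − 311) + 823×1.97×(50.7 − 31.3) = 0
-61.17 m = -31453
m = -31453/-61.17 ≈ 514.2 g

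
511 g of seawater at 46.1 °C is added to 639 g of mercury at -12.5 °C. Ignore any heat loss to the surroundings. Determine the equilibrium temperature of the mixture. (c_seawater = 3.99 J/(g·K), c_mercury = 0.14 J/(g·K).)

Conservation of energy gives ΣQ = 0:
511*3.99*(T − 46.1) + 639*0.14*(T − (-12.5)) = 0
2038.9(T − 46.1) + 89.46(T − (-12.5)) = 0
(2038.9 + 89.46) T = 2038.9*46.1 + 89.46*(-12.5)
T = 92875/2128.3 ≈ 43.64 °C

T_f ≈ 43.6 °C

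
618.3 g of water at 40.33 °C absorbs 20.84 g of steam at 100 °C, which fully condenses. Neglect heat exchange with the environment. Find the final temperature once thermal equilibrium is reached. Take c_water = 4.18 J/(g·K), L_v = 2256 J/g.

T_f ≈ 59.9 °C

Net heat exchanged in the isolated system is zero:
condense steam: −20.84×2256 = −47015; condensed water 100 °C→T: 87.11(T − 100); water warms: 618.3×4.18×(T − 40.33) = 2584.5(T − 40.33)
2671.6 T = 47015 + 8711.1 + 104233 = 159959
T ≈ 59.87 °C (< 100 °C, so full condensation is consistent).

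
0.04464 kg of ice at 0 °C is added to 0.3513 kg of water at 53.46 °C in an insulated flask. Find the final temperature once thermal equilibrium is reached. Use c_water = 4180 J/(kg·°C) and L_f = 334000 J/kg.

Sum of m c ΔT and latent-heat terms is zero:
melt ice: 0.04464×334000 = 14910
  meltwater 0→T: 0.04464×4180×T = 186.6 T
  water cools: 0.3513×4180×(T − 53.46) = 1468.4(T − 53.46)
1655 T = 78502 − 14910 = 63593
T ≈ 38.42 °C (positive, so assuming full melt was valid).

T_f ≈ 38.4 °C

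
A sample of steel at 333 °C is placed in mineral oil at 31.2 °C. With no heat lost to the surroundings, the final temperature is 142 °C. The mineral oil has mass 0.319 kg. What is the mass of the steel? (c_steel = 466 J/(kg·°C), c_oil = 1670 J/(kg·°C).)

m ≈ 0.663 kg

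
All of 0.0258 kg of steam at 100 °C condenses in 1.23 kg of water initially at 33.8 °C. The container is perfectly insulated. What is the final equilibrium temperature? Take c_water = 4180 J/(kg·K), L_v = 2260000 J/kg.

T_f ≈ 46.3 °C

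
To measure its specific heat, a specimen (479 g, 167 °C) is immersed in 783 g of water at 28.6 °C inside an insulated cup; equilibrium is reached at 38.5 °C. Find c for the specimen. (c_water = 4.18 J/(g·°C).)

c ≈ 0.526 J/(g·°C)

m_s c (T_s − T_f) = m_water c_water (T_f − T_0):
479×c×(167 − 38.5) = 783×4.18×(38.5 − 28.6)
61552 c = 32402  ⇒  c ≈ 0.5264 J/(g·°C)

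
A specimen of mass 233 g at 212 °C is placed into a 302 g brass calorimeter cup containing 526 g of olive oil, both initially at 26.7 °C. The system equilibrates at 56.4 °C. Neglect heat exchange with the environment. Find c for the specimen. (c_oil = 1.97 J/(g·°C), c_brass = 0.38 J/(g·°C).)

c ≈ 0.943 J/(g·°C)

Heat gained plus heat lost sum to zero:
233×c×(56.4 − 212) + 526×1.97×(56.4 − 26.7) + 302×0.38×(56.4 − 26.7) = 0
-36255 c = -34184
c = -34184/-36255 ≈ 0.9429 J/(g·°C)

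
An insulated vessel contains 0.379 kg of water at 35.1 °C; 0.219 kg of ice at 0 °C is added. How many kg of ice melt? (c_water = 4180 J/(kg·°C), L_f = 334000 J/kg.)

m_melted ≈ 0.166 kg

Heat available from the water dropping to 0 °C: 0.379·4180·35.1 = 55606 J.
Fully melting the ice requires m_ice L_f = 0.219·334000 = 73146 J.
Since 55606 < 73146 J, not all the ice melts; equilibrium is at 0 °C.
m_melted·334000 = 55606  ⇒  m_melted ≈ 0.1665 kg.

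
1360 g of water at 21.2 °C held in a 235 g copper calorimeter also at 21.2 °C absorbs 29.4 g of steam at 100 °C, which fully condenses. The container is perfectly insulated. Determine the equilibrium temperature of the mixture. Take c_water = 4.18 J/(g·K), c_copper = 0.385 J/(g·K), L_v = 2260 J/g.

T_f ≈ 34.1 °C

Heat gained plus heat lost sum to zero:
steam→water at 100 °C releases m L_v = 29.4×2260 = 66444; condensed water 100 °C→T: 122.89(T − 100); original water: 5684.8(T − 21.2); copper cup: 235×0.385×(T − 21.2) = 90.48(T − 21.2)
5898.2 T = 66444 + 12289 + 122436 = 201169
T ≈ 34.11 °C (< 100 °C, so full condensation is consistent).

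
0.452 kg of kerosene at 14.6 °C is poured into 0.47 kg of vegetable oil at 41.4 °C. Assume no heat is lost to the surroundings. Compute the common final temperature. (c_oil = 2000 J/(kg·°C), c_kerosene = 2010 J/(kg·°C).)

T_f ≈ 28.2 °C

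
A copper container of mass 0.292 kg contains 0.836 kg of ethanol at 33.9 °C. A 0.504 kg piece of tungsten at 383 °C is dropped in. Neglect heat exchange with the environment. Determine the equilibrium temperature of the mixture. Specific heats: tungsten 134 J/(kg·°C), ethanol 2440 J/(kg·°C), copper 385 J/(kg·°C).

T_f ≈ 44.5 °C

With ΣQ=0 the equilibrium temperature is the m·c-weighted mean:
T_f = (67.54*383 + 2039.8*33.9 + 112.42*33.9) / (67.54 + 2039.8 + 112.42)
    = 98828 / 2219.8 ≈ 44.52 °C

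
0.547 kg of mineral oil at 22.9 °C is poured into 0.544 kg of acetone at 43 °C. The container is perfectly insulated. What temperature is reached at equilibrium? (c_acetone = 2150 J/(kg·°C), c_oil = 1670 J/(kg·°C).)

T_f ≈ 34.2 °C

Heat gained plus heat lost sum to zero:
0.544·2150·(T − 43) + 0.547·1670·(T − 22.9) = 0
1169.6(T − 43) + 913.49(T − 22.9) = 0
(1169.6 + 913.49) T = 1169.6·43 + 913.49·22.9
T = 71212/2083.1 ≈ 34.19 °C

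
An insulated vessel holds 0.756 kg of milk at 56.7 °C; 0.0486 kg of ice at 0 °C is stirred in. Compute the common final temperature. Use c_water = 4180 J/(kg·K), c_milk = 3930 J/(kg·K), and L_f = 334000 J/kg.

T_f ≈ 48.0 °C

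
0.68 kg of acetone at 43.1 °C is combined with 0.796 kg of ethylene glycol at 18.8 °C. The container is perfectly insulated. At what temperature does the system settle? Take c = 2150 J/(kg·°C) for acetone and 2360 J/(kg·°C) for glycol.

Conservation of energy gives ΣQ = 0:
0.68*2150*(T − 43.1) + 0.796*2360*(T − 18.8) = 0
1462(T − 43.1) + 1878.6(T − 18.8) = 0
(1462 + 1878.6) T = 1462*43.1 + 1878.6*18.8
T = 98329/3340.6 ≈ 29.43 °C

T_f ≈ 29.4 °C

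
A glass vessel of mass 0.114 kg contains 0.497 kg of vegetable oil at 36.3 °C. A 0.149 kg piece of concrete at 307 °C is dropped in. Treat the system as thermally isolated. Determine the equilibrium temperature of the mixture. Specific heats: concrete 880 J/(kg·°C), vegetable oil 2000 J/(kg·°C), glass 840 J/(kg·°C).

T_f ≈ 65.4 °C

Setting the total heat transfer to zero:
0.149×880×(T − 307) + 0.497×2000×(T − 36.3) + 0.114×840×(T − 36.3) = 0
1220.9 T = 79812
T = 79812 / 1220.9 = 65.4 °C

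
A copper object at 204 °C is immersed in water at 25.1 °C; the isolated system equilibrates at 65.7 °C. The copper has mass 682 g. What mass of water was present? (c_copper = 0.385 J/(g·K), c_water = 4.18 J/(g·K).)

m ≈ 214 g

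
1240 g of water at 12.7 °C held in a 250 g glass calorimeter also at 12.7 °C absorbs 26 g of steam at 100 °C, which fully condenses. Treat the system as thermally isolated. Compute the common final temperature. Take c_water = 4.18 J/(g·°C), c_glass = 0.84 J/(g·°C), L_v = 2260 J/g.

T_f ≈ 25.1 °C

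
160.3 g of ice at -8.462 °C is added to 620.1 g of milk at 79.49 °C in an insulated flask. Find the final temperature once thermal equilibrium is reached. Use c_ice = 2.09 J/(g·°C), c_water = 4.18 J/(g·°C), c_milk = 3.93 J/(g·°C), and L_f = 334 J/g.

T_f ≈ 44.2 °C

Sum of m c ΔT and latent-heat terms is zero:
warm ice to 0 °C: 160.3·2.09·(0 − (-8.462)) = 2835
  latent heat to melt: 160.3·334 = 53540
  warm the meltwater: 670.05 T
  milk cools: 620.1·3.93·(T − 79.49) = 2437(T − 79.49)
3107 T = 193717 − 56375 = 137341
T ≈ 44.20 °C. Since T > 0 °C, the all-ice-melts assumption holds.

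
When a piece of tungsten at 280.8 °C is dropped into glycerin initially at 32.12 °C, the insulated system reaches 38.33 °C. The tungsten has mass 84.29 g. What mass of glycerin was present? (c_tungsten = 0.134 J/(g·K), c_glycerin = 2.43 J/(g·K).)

m ≈ 181 g

Heat lost by the tungsten = heat gained by the glycerin:
84.29·0.134·(280.8 − 38.33) = m·2.43·(38.33 − 32.12)
15.09 m = 2738.7  ⇒  m ≈ 181.5 g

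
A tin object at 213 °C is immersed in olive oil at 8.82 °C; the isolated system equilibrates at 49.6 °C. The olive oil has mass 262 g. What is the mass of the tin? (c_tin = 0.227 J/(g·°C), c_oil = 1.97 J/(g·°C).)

m ≈ 567 g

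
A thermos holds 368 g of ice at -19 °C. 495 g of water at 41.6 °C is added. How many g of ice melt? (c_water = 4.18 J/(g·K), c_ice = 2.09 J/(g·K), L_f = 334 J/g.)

m_melted ≈ 214 g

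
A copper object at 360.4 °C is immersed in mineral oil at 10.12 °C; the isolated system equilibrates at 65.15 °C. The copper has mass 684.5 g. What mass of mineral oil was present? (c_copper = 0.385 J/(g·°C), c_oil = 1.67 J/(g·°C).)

Taking heat into each body as positive, Σ m c ΔT = 0:
684.5·0.385·(65.15 − 360.4) + m·1.67·(65.15 − 10.12) = 0
91.9 m = 77808
m = 77808/91.9 ≈ 846.7 g

m ≈ 847 g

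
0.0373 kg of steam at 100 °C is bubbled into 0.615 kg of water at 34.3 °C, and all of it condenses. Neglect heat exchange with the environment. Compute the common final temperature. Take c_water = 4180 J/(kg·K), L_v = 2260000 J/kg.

Let T be the final temperature. ΣQ_i = 0:
steam→water at 100 °C releases m L_v = 0.0373·2260000 = 84298
  condensate cools 100→T: 0.0373·4180·(T − 100) = 155.91(T − 100)
  water warms: 0.615·4180·(T − 34.3) = 2570.7(T − 34.3)
2726.6 T = 84298 + 15591 + 88175 = 188064
T ≈ 68.97 °C, under the boiling point, so the assumption holds.

T_f ≈ 69.0 °C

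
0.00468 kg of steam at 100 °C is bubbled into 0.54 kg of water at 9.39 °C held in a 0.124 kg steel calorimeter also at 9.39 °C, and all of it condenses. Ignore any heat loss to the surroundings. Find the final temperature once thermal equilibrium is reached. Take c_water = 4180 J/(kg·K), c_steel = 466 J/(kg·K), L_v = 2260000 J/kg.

T_f ≈ 14.7 °C

Net heat exchanged in the isolated system is zero:
latent heat released on condensation: 0.00468×2260000 = 10577; condensed water 100 °C→T: 19.56(T − 100); original water: 2257.2(T − 9.39); steel cup: 0.124×466×(T − 9.39) = 57.78(T − 9.39)
2334.5 T = 10577 + 1956.2 + 21738 = 34271
T ≈ 14.68 °C — below 100 °C, confirming all the steam condensed.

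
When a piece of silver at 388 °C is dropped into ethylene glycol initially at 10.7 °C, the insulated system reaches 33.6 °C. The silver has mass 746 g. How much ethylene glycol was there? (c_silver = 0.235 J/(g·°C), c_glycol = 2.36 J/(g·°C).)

Heat lost by the silver = heat gained by the glycol:
746·0.235·(388 − 33.6) = m·2.36·(33.6 − 10.7)
54.04 m = 62130  ⇒  m ≈ 1150 g

m ≈ 1150 g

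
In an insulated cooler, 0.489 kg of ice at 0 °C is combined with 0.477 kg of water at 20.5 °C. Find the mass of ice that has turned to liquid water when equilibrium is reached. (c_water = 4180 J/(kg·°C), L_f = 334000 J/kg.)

m_melted ≈ 0.122 kg

Water can give up m c ΔT = 0.477×4180×20.5 = 40874 J before reaching 0 °C.
Fully melting the ice requires m_ice L_f = 0.489×334000 = 163326 J.
Since 40874 < 163326 J, not all the ice melts; equilibrium is at 0 °C.
m_melt = 40874 / L_f = 0.1224 kg.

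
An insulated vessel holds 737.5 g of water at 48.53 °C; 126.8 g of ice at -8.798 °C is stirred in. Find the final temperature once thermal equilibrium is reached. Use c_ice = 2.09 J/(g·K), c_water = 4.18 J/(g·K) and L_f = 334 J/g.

Sum of m c ΔT and latent-heat terms is zero:
ice -8.798→0 °C: 126.8·2.09·8.798 = 2331.6; latent heat to melt: 126.8·334 = 42351; meltwater 0→T: 126.8·4.18·T = 530.02 T; water cools: 737.5·4.18·(T − 48.53) = 3082.8(T − 48.53)
3612.8 T = 149606 − 44683 = 104923
T ≈ 29.04 °C — above 0 °C, consistent with complete melting.

T_f ≈ 29.0 °C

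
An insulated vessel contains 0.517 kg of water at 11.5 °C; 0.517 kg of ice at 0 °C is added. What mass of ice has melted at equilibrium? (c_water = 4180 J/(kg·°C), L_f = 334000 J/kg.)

Heat available from the water dropping to 0 °C: 0.517×4180×11.5 = 24852 J.
Fully melting the ice requires m_ice L_f = 0.517×334000 = 172678 J.
That's not enough to melt it all — equilibrium is at 0 °C with ice remaining.
m_melted×334000 = 24852  ⇒  m_melted ≈ 0.07441 kg.

m_melted ≈ 0.0744 kg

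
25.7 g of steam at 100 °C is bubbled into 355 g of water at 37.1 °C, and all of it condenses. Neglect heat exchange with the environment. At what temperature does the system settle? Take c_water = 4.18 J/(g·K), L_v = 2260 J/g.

Let T be the final temperature. ΣQ_i = 0:
latent heat released on condensation: 25.7×2260 = 58082
  condensed water 100 °C→T: 107.43(T − 100)
  water warms: 355×4.18×(T − 37.1) = 1483.9(T − 37.1)
1591.3 T = 58082 + 10743 + 55053 = 123877
T ≈ 77.85 °C — below 100 °C, confirming all the steam condensed.

T_f ≈ 77.8 °C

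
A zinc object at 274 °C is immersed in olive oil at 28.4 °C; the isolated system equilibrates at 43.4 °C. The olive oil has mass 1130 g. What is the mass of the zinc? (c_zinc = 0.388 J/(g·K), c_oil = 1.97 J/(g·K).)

m ≈ 373 g

Heat lost by the zinc = heat gained by the oil:
m×0.388×(274 − 43.4) = 1130×1.97×(43.4 − 28.4)
89.47 m = 33392  ⇒  m ≈ 373.2 g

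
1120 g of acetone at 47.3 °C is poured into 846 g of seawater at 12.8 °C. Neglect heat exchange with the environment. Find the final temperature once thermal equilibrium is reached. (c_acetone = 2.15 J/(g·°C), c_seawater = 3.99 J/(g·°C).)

T_f ≈ 27.2 °C

Taking heat into each body as positive, Σ m c ΔT = 0:
1120*2.15*(T − 47.3) + 846*3.99*(T − 12.8) = 0
2408(T − 47.3) + 3375.5(T − 12.8) = 0
(2408 + 3375.5) T = 2408*47.3 + 3375.5*12.8
T = 157105 / 5783.5 = 27.2 °C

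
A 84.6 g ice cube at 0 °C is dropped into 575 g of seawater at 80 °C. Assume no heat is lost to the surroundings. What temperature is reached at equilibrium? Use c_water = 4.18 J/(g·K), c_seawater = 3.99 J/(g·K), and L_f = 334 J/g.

Conservation of energy gives ΣQ = 0:
melt ice: 84.6×334 = 28256
  warm the meltwater: 353.63 T
  seawater: 2294.2(T − 80)
2647.9 T = 183540 − 28256 = 155284
T ≈ 58.64 °C (positive, so assuming full melt was valid).

T_f ≈ 58.6 °C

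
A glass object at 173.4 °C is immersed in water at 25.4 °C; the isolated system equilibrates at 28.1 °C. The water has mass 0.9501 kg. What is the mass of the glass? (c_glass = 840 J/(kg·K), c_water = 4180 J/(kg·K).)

Heat lost by the glass = heat gained by the water:
m×840×(173.4 − 28.1) = 0.9501×4180×(28.1 − 25.4)
122052 m = 10723  ⇒  m ≈ 0.08785 kg

m ≈ 0.0879 kg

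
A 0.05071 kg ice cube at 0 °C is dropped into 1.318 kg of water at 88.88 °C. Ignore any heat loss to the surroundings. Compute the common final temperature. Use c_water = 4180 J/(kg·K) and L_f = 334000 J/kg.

T_f ≈ 82.6 °C

Heat gained plus heat lost sum to zero:
latent heat to melt: 0.05071·334000 = 16937
  meltwater 0→T: 0.05071·4180·T = 211.97 T
  water: 5509.2(T − 88.88)
5721.2 T = 489661 − 16937 = 472724
T ≈ 82.63 °C. Since T > 0 °C, the all-ice-melts assumption holds.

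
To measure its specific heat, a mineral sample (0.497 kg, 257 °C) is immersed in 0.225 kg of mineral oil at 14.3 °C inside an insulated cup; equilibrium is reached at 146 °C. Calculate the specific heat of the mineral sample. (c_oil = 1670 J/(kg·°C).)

Conservation of energy gives ΣQ = 0:
0.497×c×(146 − 257) + 0.225×1670×(146 − 14.3) = 0
-55.17 c = -49486
c = -49486/-55.17 ≈ 897 J/(kg·°C)

c ≈ 897 J/(kg·°C)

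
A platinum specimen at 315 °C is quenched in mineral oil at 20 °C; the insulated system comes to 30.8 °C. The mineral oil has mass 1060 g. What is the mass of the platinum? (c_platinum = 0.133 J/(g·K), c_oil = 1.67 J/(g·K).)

m ≈ 506 g

Heat lost by the platinum = heat gained by the oil:
m·0.133·(315 − 30.8) = 1060·1.67·(30.8 − 20)
37.8 m = 19118  ⇒  m ≈ 505.8 g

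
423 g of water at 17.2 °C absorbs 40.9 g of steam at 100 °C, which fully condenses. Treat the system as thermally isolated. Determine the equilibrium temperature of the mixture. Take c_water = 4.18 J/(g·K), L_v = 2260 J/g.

T_f ≈ 72.2 °C

Net heat exchanged in the isolated system is zero:
latent heat released on condensation: 40.9×2260 = 92434; condensate cools 100→T: 40.9×4.18×(T − 100) = 170.96(T − 100); original water: 1768.1(T − 17.2)
1939.1 T = 92434 + 17096 + 30412 = 139942
T ≈ 72.17 °C, under the boiling point, so the assumption holds.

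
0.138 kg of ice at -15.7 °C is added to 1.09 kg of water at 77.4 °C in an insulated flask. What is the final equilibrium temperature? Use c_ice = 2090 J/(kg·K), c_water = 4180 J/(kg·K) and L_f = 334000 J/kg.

T_f ≈ 58.8 °C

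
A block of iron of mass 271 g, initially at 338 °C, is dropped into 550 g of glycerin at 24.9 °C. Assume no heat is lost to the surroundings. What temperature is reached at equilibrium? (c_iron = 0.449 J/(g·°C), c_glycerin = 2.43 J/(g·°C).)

Conservation of energy gives ΣQ = 0:
271·0.449·(T − 338) + 550·2.43·(T − 24.9) = 0
121.68(T − 338) + 1336.5(T − 24.9) = 0
(121.68 + 1336.5) T = 121.68·338 + 1336.5·24.9
T = 74406 / 1458.2 = 51 °C

T_f ≈ 51.0 °C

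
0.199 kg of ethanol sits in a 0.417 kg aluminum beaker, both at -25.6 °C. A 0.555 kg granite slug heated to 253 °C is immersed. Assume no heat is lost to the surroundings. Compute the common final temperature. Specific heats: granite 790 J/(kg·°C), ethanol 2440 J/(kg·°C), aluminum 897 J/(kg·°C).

Taking heat into each body as positive, Σ m c ΔT = 0:
0.555·790·(T − 253) + 0.199·2440·(T − (-25.6)) + 0.417·897·(T − (-25.6)) = 0
438.45(T − 253) + 485.56(T − (-25.6)) + 374.05(T − (-25.6)) = 0
1298.1 T = 88922
T ≈ 68.50 °C

T_f ≈ 68.5 °C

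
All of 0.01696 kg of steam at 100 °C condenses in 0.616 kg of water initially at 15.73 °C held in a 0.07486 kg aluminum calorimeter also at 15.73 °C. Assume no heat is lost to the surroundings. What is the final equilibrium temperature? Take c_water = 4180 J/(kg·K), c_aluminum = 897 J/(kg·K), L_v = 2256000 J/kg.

Energy balance with sensible and latent terms:
steam→water at 100 °C releases m L_v = 0.01696·2256000 = 38262
  condensate cools 100→T: 0.01696·4180·(T − 100) = 70.89(T − 100)
  original water: 2574.9(T − 15.73)
  aluminum cup: 0.07486·897·(T − 15.73) = 67.15(T − 15.73)
2712.9 T = 38262 + 7089.3 + 41559 = 86910
T ≈ 32.04 °C, under the boiling point, so the assumption holds.

T_f ≈ 32.0 °C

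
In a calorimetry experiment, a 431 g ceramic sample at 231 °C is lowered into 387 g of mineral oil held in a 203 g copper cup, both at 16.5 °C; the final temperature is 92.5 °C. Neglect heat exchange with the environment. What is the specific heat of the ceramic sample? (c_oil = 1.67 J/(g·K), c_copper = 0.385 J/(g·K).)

c ≈ 0.922 J/(g·K)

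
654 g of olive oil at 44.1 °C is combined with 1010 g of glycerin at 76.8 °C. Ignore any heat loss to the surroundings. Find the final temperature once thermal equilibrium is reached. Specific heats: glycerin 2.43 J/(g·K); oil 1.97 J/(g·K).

T_f ≈ 65.5 °C

T_f is the heat-capacity-weighted average of the initial temperatures:
T_f = (2454.3×76.8 + 1288.4×44.1) / (2454.3 + 1288.4)
    = 245308 / 3742.7 ≈ 65.54 °C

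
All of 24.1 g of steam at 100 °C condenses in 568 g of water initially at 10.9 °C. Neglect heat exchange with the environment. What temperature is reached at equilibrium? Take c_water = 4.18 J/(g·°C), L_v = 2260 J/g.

Heat gained plus heat lost sum to zero:
latent heat released on condensation: 24.1×2260 = 54466
  condensed water 100 °C→T: 100.74(T − 100)
  original water: 2374.2(T − 10.9)
2475 T = 54466 + 10074 + 25879 = 90419
T ≈ 36.53 °C, under the boiling point, so the assumption holds.

T_f ≈ 36.5 °C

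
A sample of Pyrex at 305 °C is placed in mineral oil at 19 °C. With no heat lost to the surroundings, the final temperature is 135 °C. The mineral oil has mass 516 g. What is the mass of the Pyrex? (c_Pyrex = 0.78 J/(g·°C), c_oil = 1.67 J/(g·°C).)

m ≈ 754 g

Setting the total heat transfer to zero:
m·0.78·(135 − 305) + 516·1.67·(135 − 19) = 0
-132.6 m = -99960
m = -99960/-132.6 ≈ 753.8 g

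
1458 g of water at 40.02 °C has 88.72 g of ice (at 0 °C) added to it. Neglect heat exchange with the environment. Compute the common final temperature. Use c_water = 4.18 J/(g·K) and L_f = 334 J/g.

T_f ≈ 33.1 °C

Net heat exchanged in the isolated system is zero:
latent heat to melt: 88.72·334 = 29632; warm the meltwater: 370.85 T; water cools: 1458·4.18·(T − 40.02) = 6094.4(T − 40.02)
6465.3 T = 243899 − 29632 = 214267
T ≈ 33.14 °C — above 0 °C, consistent with complete melting.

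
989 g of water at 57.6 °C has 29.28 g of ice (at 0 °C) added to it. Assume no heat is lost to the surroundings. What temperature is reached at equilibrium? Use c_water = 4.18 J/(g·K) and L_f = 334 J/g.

T_f ≈ 53.6 °C

Setting the total heat transfer to zero:
melt ice: 29.28×334 = 9779.5
  warm the meltwater: 122.39 T
  water cools: 989×4.18×(T − 57.6) = 4134(T − 57.6)
4256.4 T = 238120 − 9779.5 = 228340
T ≈ 53.65 °C. Since T > 0 °C, the all-ice-melts assumption holds.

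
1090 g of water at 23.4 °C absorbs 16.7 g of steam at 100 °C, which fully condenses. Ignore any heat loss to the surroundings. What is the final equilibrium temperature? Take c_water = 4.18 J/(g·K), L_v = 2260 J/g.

Heat gained plus heat lost sum to zero:
steam→water at 100 °C releases m L_v = 16.7×2260 = 37742
  condensed water 100 °C→T: 69.81(T − 100)
  original water: 4556.2(T − 23.4)
4626 T = 37742 + 6980.6 + 106615 = 151338
T ≈ 32.71 °C, under the boiling point, so the assumption holds.

T_f ≈ 32.7 °C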